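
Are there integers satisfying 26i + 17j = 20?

Step 1: Compute gcd(26, 17).
gcd(26, 17) = 1

Step 2: Check divisibility.
Does 1 divide 20? 20 = 1 x 20, so yes.

By the theorem on linear Diophantine equations, 26i + 17j = 20 has integer solutions if and only if gcd(26, 17) divides 20. Since 1 | 20, solutions exist.

Yes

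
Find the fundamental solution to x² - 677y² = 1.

We seek the smallest positive integers (x, y) with x² - 677y² = 1, i.e., x² = 677y² + 1.
Try successive y values:
y = 1: x² = 677·1² + 1 = 678, not a perfect square
y = 2: x² = 677·2² + 1 = 2709, not a perfect square
y = 3: x² = 677·3² + 1 = 6094, not a perfect square
... continuing the search (or via continued fractions) ...
y = 52: x² = 677·52² + 1 = 1830609, x = 1353 ✓

Verify: 1353² - 677·52² = 1830609 - 1830608 = 1 ✓

x = 1353, y = 52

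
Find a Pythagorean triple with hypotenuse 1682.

We need a² + b² = 1682² = 2829124.
Trying: 82² + 1680² = 6724 + 2822400 = 2829124 ✓

(82, 1680, 1682)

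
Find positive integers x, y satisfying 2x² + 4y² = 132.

Try small values of x and check whether (132 - 2x²)/4 is a perfect square.
x = 4: 2·4² = 32, so 4y² = 132 - 32 = 100, giving y² = 25, y = 5.
Check: 2·4² + 4·5² = 32 + 100 = 132 ✓

x = 4, y = 5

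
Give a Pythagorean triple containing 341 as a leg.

We need the other leg and hypotenuse such that 341² + x² = c².
Take x = 420, c = 541: 341² + 420² = 116281 + 176400 = 292681 = 541² ✓
Triple: (341, 420, 541)

(341, 420, 541)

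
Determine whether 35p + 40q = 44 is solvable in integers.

Step 1: Compute gcd(35, 40).
gcd(35, 40) = 5

Step 2: Check divisibility.
Does 5 divide 44? 44 = 5 x 8 + 4, so no.

By the theorem on linear Diophantine equations, 35p + 40q = 44 has integer solutions if and only if gcd(35, 40) divides 44. Since 5 does not divide 44, no solutions exist.

No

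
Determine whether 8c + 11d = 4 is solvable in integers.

Step 1: Compute gcd(8, 11).
gcd(8, 11) = 1

Step 2: Check divisibility.
Does 1 divide 4? 4 = 1 x 4, so yes.

By the theorem on linear Diophantine equations, 8c + 11d = 4 has integer solutions if and only if gcd(8, 11) divides 4. Since 1 | 4, solutions exist.

Yes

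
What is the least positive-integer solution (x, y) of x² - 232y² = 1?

We seek the smallest positive integers (x, y) with x² - 232y² = 1, i.e., x² = 232y² + 1.
Try successive y values:
y = 1: x² = 232·1² + 1 = 233, not a perfect square
y = 2: x² = 232·2² + 1 = 929, not a perfect square
y = 3: x² = 232·3² + 1 = 2089, not a perfect square
... continuing the search (or via continued fractions) ...
y = 1287: x² = 232·1287² + 1 = 384277609, x = 19603 ✓

Verify: 19603² - 232·1287² = 384277609 - 384277608 = 1 ✓

x = 19603, y = 1287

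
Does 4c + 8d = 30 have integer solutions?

Step 1: Compute gcd(4, 8).
gcd(4, 8) = 4

Step 2: Check divisibility.
Does 4 divide 30? 30 = 4 x 7 + 2, so no.

By the theorem on linear Diophantine equations, 4c + 8d = 30 has integer solutions if and only if gcd(4, 8) divides 30. Since 4 does not divide 30, no solutions exist.

No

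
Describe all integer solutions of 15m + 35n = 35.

Step 1: Compute gcd(15, 35) = 5.
Since 5 divides 35, solutions exist.

Step 2: Find a particular solution using extended Euclidean algorithm.
We get m₀ = -14, n₀ = 7.
Check: 15*-14 + 35*7 = 35 = 35 ✓

Step 3: Write the general solution.
m = -14 + (35/5)t = -14 + 7t
n = 7 - (15/5)t = 7 - 3t
for any integer t.

m = -14 + 7t, n = 7 - 3t for integer t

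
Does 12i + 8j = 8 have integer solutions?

Step 1: Compute gcd(12, 8).
gcd(12, 8) = 4

Step 2: Check divisibility.
Does 4 divide 8? 8 = 4 x 2, so yes.

By the theorem on linear Diophantine equations, 12i + 8j = 8 has integer solutions if and only if gcd(12, 8) divides 8. Since 4 | 8, solutions exist.

Yes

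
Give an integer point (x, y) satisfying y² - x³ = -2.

Try small integer x values and check whether x³ - 2 is a perfect square.
x = 3: x³ - 2 = 3³ - 2 = 27 - 2 = 25
Is 25 a perfect square? 5² = 25 ✓
So (x, y) = (3, 5) is a solution.

x = 3, y = 5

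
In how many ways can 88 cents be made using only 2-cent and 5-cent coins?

We need non-negative integers (x, y) with 2x + 5y = 88.
For each x from 0 to 44, check if (88 - 2x) is a non-negative multiple of 5.
Solutions (x, y): (4,16), (9,14), (14,12), (19,10), ...
Count: 9

9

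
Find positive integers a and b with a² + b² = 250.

We need to find integers a, b > 0 such that a² + b² = 250.
Trying a = 5: b² = 250 - 5² = 250 - 25 = 225
b = 15
Check: 5² + 15² = 25 + 225 = 250 ✓

250 = 5² + 15²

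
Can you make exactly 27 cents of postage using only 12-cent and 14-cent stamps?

We need non-negative x, y with 12x + 14y = 27.
gcd(12, 14) = 2, and 2 does not divide 27.
No integer solutions exist, so certainly no non-negative ones.

No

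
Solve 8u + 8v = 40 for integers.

Step 1: Check solvability.
gcd(8, 8) = 8
Since 8 divides 40, solutions exist.

Step 2: Apply extended Euclidean algorithm to find gcd.
We find integers such that 8*x0 + 8*y0 = 8

Step 3: Scale the particular solution.
Multiply by 40/8 = 5:
u = 0, v = 5

Step 4: Verify.
8*(0) + 8*(5) = 40 = 40 ✓

u = 0, v = 5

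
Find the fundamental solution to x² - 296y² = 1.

We seek the smallest positive integers (x, y) with x² - 296y² = 1, i.e., x² = 296y² + 1.
Try successive y values:
y = 1: x² = 296·1² + 1 = 297, not a perfect square
y = 2: x² = 296·2² + 1 = 1185, not a perfect square
y = 3: x² = 296·3² + 1 = 2665, not a perfect square
... continuing the search (or via continued fractions) ...
y = 215: x² = 296·215² + 1 = 13682601, x = 3699 ✓

Verify: 3699² - 296·215² = 13682601 - 13682600 = 1 ✓

x = 3699, y = 215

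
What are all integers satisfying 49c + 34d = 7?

Step 1: Compute gcd(49, 34) = 1.
Since 1 divides 7, solutions exist.

Step 2: Find a particular solution using extended Euclidean algorithm.
We get c₀ = -63, d₀ = 91.
Check: 49*-63 + 34*91 = 7 = 7 ✓

Step 3: Write the general solution.
c = -63 + (34/1)t = -63 + 34t
d = 91 - (49/1)t = 91 - 49t
for any integer t.

c = -63 + 34t, d = 91 - 49t for integer t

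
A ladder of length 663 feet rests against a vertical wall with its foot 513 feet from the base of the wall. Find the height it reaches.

The ladder, wall, and ground form a right triangle with hypotenuse 663 and one leg 513.
By the Pythagorean theorem: h² = 663² - 513² = 439569 - 263169 = 176400
h = √176400 = 420 feet

420 feet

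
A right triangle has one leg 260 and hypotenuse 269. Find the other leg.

a² = c² - b² = 72361 - 67600 = 4761
a = 69

69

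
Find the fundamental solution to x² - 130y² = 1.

We seek the smallest positive integers (x, y) with x² - 130y² = 1, i.e., x² = 130y² + 1.
Try successive y values:
y = 1: x² = 130·1² + 1 = 131, not a perfect square
y = 2: x² = 130·2² + 1 = 521, not a perfect square
y = 3: x² = 130·3² + 1 = 1171, not a perfect square
... continuing the search (or via continued fractions) ...
y = 570: x² = 130·570² + 1 = 42237001, x = 6499 ✓

Verify: 6499² - 130·570² = 42237001 - 42237000 = 1 ✓

x = 6499, y = 570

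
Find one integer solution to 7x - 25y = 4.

Step 1: Check solvability.
gcd(7, 25) = 1
Since 1 divides 4, solutions exist.

Step 2: Apply extended Euclidean algorithm to find gcd.
We find integers such that 7*x0 + 25*y0 = 1

Step 3: Scale the particular solution.
Multiply by 4/1 = 4:
x = -28, y = -8

Step 4: Verify.
7*(-28) - 25*(-8) = 4 = 4 ✓

x = -28, y = -8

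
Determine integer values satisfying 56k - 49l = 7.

Step 1: Check solvability.
gcd(56, 49) = 7
Since 7 divides 7, solutions exist.

Step 2: Apply extended Euclidean algorithm to find gcd.
We find integers such that 56*x0 + 49*y0 = 7

Step 3: Scale the particular solution.
Multiply by 7/7 = 1:
k = 1, l = 1

Step 4: Verify.
56*(1) - 49*(1) = 7 = 7 ✓

k = 1, l = 1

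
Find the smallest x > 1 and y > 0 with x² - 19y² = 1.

We seek the smallest positive integers (x, y) with x² - 19y² = 1, i.e., x² = 19y² + 1.
Try successive y values:
y = 1: x² = 19·1² + 1 = 20, not a perfect square
y = 2: x² = 19·2² + 1 = 77, not a perfect square
y = 3: x² = 19·3² + 1 = 172, not a perfect square
... continuing the search (or via continued fractions) ...
y = 39: x² = 19·39² + 1 = 28900, x = 170 ✓

Verify: 170² - 19·39² = 28900 - 28899 = 1 ✓

x = 170, y = 39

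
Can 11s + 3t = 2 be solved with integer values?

Step 1: Compute gcd(11, 3).
gcd(11, 3) = 1

Step 2: Check divisibility.
Does 1 divide 2? 2 = 1 x 2, so yes.

By the theorem on linear Diophantine equations, 11s + 3t = 2 has integer solutions if and only if gcd(11, 3) divides 2. Since 1 | 2, solutions exist.

Yes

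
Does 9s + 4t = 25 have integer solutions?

Step 1: Compute gcd(9, 4).
gcd(9, 4) = 1

Step 2: Check divisibility.
Does 1 divide 25? 25 = 1 x 25, so yes.

By the theorem on linear Diophantine equations, 9s + 4t = 25 has integer solutions if and only if gcd(9, 4) divides 25. Since 1 | 25, solutions exist.

Yes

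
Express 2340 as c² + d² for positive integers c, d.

We need to find integers c, d > 0 such that c² + d² = 2340.
Trying c = 6: d² = 2340 - 6² = 2340 - 36 = 2304
d = 48
Check: 6² + 48² = 36 + 2304 = 2340 ✓

2340 = 6² + 48²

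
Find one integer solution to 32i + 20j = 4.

Step 1: Check solvability.
gcd(32, 20) = 4
Since 4 divides 4, solutions exist.

Step 2: Apply extended Euclidean algorithm to find gcd.
We find integers such that 32*x0 + 20*y0 = 4

Step 3: Scale the particular solution.
Multiply by 4/4 = 1:
i = 2, j = -3

Step 4: Verify.
32*(2) + 20*(-3) = 4 = 4 ✓

i = 2, j = -3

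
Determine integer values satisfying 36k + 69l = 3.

Step 1: Check solvability.
gcd(36, 69) = 3
Since 3 divides 3, solutions exist.

Step 2: Apply extended Euclidean algorithm to find gcd.
We find integers such that 36*x0 + 69*y0 = 3

Step 3: Scale the particular solution.
Multiply by 3/3 = 1:
k = 2, l = -1

Step 4: Verify.
36*(2) + 69*(-1) = 3 = 3 ✓

k = 2, l = -1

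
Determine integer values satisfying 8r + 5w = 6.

Step 1: Check solvability.
gcd(8, 5) = 1
Since 1 divides 6, solutions exist.

Step 2: Apply extended Euclidean algorithm to find gcd.
We find integers such that 8*x0 + 5*y0 = 1

Step 3: Scale the particular solution.
Multiply by 6/1 = 6:
r = 12, w = -18

Step 4: Verify.
8*(12) + 5*(-18) = 6 = 6 ✓

r = 12, w = -18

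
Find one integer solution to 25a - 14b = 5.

Step 1: Check solvability.
gcd(25, 14) = 1
Since 1 divides 5, solutions exist.

Step 2: Apply extended Euclidean algorithm to find gcd.
We find integers such that 25*x0 + 14*y0 = 1

Step 3: Scale the particular solution.
Multiply by 5/1 = 5:
a = -25, b = -45

Step 4: Verify.
25*(-25) - 14*(-45) = 5 = 5 ✓

a = -25, b = -45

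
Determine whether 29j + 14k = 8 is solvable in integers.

Step 1: Compute gcd(29, 14).
gcd(29, 14) = 1

Step 2: Check divisibility.
Does 1 divide 8? 8 = 1 x 8, so yes.

By the theorem on linear Diophantine equations, 29j + 14k = 8 has integer solutions if and only if gcd(29, 14) divides 8. Since 1 | 8, solutions exist.

Yes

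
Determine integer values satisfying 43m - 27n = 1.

Step 1: Check solvability.
gcd(43, 27) = 1
Since 1 divides 1, solutions exist.

Step 2: Apply extended Euclidean algorithm to find gcd.
We find integers such that 43*x0 + 27*y0 = 1

Step 3: Scale the particular solution.
Multiply by 1/1 = 1:
m = -5, n = -8

Step 4: Verify.
43*(-5) - 27*(-8) = 1 = 1 ✓

m = -5, n = -8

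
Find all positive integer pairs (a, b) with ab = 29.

The positive divisors of 29 are: 1, 29.
Each divisor d gives the pair (d, 29/d):
(1, 29), (29, 1)

(1, 29), (29, 1)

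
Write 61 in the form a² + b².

We need to find integers a, b > 0 such that a² + b² = 61.
Trying a = 5: b² = 61 - 5² = 61 - 25 = 36
b = 6
Check: 5² + 6² = 25 + 36 = 61 ✓

61 = 5² + 6²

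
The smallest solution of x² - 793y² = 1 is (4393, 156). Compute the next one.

Solutions to x² - Dy² = 1 are generated by powers of (x₀ + y₀√D).
The next solution satisfies x₁ + y₁√793 = (x₀ + y₀√793)², giving:
x₁ = x₀² + 793y₀² = 4393² + 793·156² = 19298449 + 19298448 = 38596897
y₁ = 2x₀y₀ = 2·4393·156 = 1370616

Verify: 38596897² - 793·1370616² = 1489720458028609 - 1489720458028608 = 1 ✓

x = 38596897, y = 1370616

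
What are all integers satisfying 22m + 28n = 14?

Step 1: Compute gcd(22, 28) = 2.
Since 2 divides 14, solutions exist.

Step 2: Find a particular solution using extended Euclidean algorithm.
We get m₀ = -35, n₀ = 28.
Check: 22*-35 + 28*28 = 14 = 14 ✓

Step 3: Write the general solution.
m = -35 + (28/2)t = -35 + 14t
n = 28 - (22/2)t = 28 - 11t
for any integer t.

m = -35 + 14t, n = 28 - 11t for integer t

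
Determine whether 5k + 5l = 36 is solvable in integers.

Step 1: Compute gcd(5, 5).
gcd(5, 5) = 5

Step 2: Check divisibility.
Does 5 divide 36? 36 = 5 x 7 + 1, so no.

By the theorem on linear Diophantine equations, 5k + 5l = 36 has integer solutions if and only if gcd(5, 5) divides 36. Since 5 does not divide 36, no solutions exist.

No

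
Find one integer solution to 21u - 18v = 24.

Step 1: Check solvability.
gcd(21, 18) = 3
Since 3 divides 24, solutions exist.

Step 2: Apply extended Euclidean algorithm to find gcd.
We find integers such that 21*x0 + 18*y0 = 3

Step 3: Scale the particular solution.
Multiply by 24/3 = 8:
u = 8, v = 8

Step 4: Verify.
21*(8) - 18*(8) = 24 = 24 ✓

u = 8, v = 8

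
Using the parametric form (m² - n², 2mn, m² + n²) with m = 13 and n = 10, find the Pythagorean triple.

a = m² - n² = 169 - 100 = 69
b = 2mn = 2·13·10 = 260
c = m² + n² = 169 + 100 = 269
Verify: 69² + 260² = 4761 + 67600 = 72361 = 269² ✓

(69, 260, 269)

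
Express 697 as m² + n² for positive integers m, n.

We need to find integers m, n > 0 such that m² + n² = 697.
Trying m = 11: n² = 697 - 11² = 697 - 121 = 576
n = 24
Check: 11² + 24² = 121 + 576 = 697 ✓

697 = 11² + 24²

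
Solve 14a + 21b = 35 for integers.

Step 1: Check solvability.
gcd(14, 21) = 7
Since 7 divides 35, solutions exist.

Step 2: Apply extended Euclidean algorithm to find gcd.
We find integers such that 14*x0 + 21*y0 = 7

Step 3: Scale the particular solution.
Multiply by 35/7 = 5:
a = -5, b = 5

Step 4: Verify.
14*(-5) + 21*(5) = 35 = 35 ✓

a = -5, b = 5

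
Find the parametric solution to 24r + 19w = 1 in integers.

Step 1: Compute gcd(24, 19) = 1.
Since 1 divides 1, solutions exist.

Step 2: Find a particular solution using extended Euclidean algorithm.
We get r₀ = 4, w₀ = -5.
Check: 24*4 + 19*-5 = 1 = 1 ✓

Step 3: Write the general solution.
r = 4 + (19/1)t = 4 + 19t
w = -5 - (24/1)t = -5 - 24t
for any integer t.

r = 4 + 19t, w = -5 - 24t for integer t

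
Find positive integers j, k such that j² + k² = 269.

Search for j with 269 - j² a perfect square.
j = 10: 269 - 10² = 269 - 100 = 169 = 13² ✓
So j = 10, k = 13.

j = 10, k = 13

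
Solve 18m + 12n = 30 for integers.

Step 1: Check solvability.
gcd(18, 12) = 6
Since 6 divides 30, solutions exist.

Step 2: Apply extended Euclidean algorithm to find gcd.
We find integers such that 18*x0 + 12*y0 = 6

Step 3: Scale the particular solution.
Multiply by 30/6 = 5:
m = 5, n = -5

Step 4: Verify.
18*(5) + 12*(-5) = 30 = 30 ✓

m = 5, n = -5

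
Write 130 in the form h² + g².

We need to find integers h, g > 0 such that h² + g² = 130.
Trying h = 3: g² = 130 - 3² = 130 - 9 = 121
g = 11
Check: 3² + 11² = 9 + 121 = 130 ✓

130 = 3² + 11²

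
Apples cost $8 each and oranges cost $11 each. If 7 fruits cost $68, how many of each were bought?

Let a = apples, o = oranges.
a + o = 7
8a + 11o = 68
Substitute o = 7 - a:
8a + 11(7 - a) = 68
(8 - 11)a = 68 - 77
-3a = -9
a = 3, o = 7 - 3 = 4

Apples: 3, Oranges: 4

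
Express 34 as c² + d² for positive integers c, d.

We need to find integers c, d > 0 such that c² + d² = 34.
Trying c = 3: d² = 34 - 3² = 34 - 9 = 25
d = 5
Check: 3² + 5² = 9 + 25 = 34 ✓

34 = 3² + 5²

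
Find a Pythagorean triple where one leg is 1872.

We need the other leg and hypotenuse such that 1872² + x² = c².
Take x = 620, c = 1972: 1872² + 620² = 3504384 + 384400 = 3888784 = 1972² ✓
Triple: (620, 1872, 1972)

(620, 1872, 1972)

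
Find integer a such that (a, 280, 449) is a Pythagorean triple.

a² = c² - b² = 449² - 280² = 201601 - 78400 = 123201
a = sqrt(123201) = 351

351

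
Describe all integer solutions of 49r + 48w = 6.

Step 1: Compute gcd(49, 48) = 1.
Since 1 divides 6, solutions exist.

Step 2: Find a particular solution using extended Euclidean algorithm.
We get r₀ = 6, w₀ = -6.
Check: 49*6 + 48*-6 = 6 = 6 ✓

Step 3: Write the general solution.
r = 6 + (48/1)t = 6 + 48t
w = -6 - (49/1)t = -6 - 49t
for any integer t.

r = 6 + 48t, w = -6 - 49t for integer t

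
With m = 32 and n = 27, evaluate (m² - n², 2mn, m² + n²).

a = m² - n² = 1024 - 729 = 295
b = 2mn = 2·32·27 = 1728
c = m² + n² = 1024 + 729 = 1753
Verify: 295² + 1728² = 87025 + 2985984 = 3073009 = 1753² ✓

(295, 1728, 1753)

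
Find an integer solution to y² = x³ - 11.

Try small integer x values and check whether x³ - 11 is a perfect square.
x = 3: x³ - 11 = 3³ - 11 = 27 - 11 = 16
Is 16 a perfect square? 4² = 16 ✓
So (x, y) = (3, 4) is a solution.

x = 3, y = 4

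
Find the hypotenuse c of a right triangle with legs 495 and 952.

c² = a² + b² = 495² + 952² = 245025 + 906304 = 1151329
c = sqrt(1151329) = 1073

1073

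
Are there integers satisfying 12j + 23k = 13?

Step 1: Compute gcd(12, 23).
gcd(12, 23) = 1

Step 2: Check divisibility.
Does 1 divide 13? 13 = 1 x 13, so yes.

By the theorem on linear Diophantine equations, 12j + 23k = 13 has integer solutions if and only if gcd(12, 23) divides 13. Since 1 | 13, solutions exist.

Yes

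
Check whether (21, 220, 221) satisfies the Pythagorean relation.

Compute a² + b²:
21² + 220² = 441 + 48400 = 48841
Compute c²:
221² = 48841
Since 48841 = 48841, it is a Pythagorean triple.

Yes, it is a Pythagorean triple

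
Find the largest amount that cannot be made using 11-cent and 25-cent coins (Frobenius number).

For two coprime denominations a and b, the Frobenius number (largest value not representable as a non-negative combination) is ab - a - b.
Here gcd(11, 25) = 1, so they are coprime.
F(11, 25) = 11·25 - 11 - 25 = 275 - 36 = 239

239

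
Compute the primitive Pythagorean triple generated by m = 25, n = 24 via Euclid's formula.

a = m² - n² = 625 - 576 = 49
b = 2mn = 2·25·24 = 1200
c = m² + n² = 625 + 576 = 1201
Verify: 49² + 1200² = 2401 + 1440000 = 1442401 = 1201² ✓

(49, 1200, 1201)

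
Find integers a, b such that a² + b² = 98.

We need to find integers a, b > 0 such that a² + b² = 98.
Trying a = 7: b² = 98 - 7² = 98 - 49 = 49
b = 7
Check: 7² + 7² = 49 + 49 = 98 ✓

98 = 7² + 7²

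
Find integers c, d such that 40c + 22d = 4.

Step 1: Check solvability.
gcd(40, 22) = 2
Since 2 divides 4, solutions exist.

Step 2: Apply extended Euclidean algorithm to find gcd.
We find integers such that 40*x0 + 22*y0 = 2

Step 3: Scale the particular solution.
Multiply by 4/2 = 2:
c = 10, d = -18

Step 4: Verify.
40*(10) + 22*(-18) = 4 = 4 ✓

c = 10, d = -18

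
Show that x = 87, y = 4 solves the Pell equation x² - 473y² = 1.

Compute x² = 87² = 7569
Compute 473y² = 473·4² = 473·16 = 7568
x² - 473y² = 7569 - 7568 = 1
Since this equals 1, (87, 4) is a solution.

Yes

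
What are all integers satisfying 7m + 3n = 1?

Step 1: Compute gcd(7, 3) = 1.
Since 1 divides 1, solutions exist.

Step 2: Find a particular solution using extended Euclidean algorithm.
We get m₀ = 1, n₀ = -2.
Check: 7*1 + 3*-2 = 1 = 1 ✓

Step 3: Write the general solution.
m = 1 + (3/1)t = 1 + 3t
n = -2 - (7/1)t = -2 - 7t
for any integer t.

m = 1 + 3t, n = -2 - 7t for integer t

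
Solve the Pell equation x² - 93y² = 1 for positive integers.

We seek the smallest positive integers (x, y) with x² - 93y² = 1, i.e., x² = 93y² + 1.
Try successive y values:
y = 1: x² = 93·1² + 1 = 94, not a perfect square
y = 2: x² = 93·2² + 1 = 373, not a perfect square
y = 3: x² = 93·3² + 1 = 838, not a perfect square
... continuing the search (or via continued fractions) ...
y = 1260: x² = 93·1260² + 1 = 147646801, x = 12151 ✓

Verify: 12151² - 93·1260² = 147646801 - 147646800 = 1 ✓

x = 12151, y = 1260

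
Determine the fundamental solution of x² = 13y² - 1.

We need x² = 13y² - 1. Try successive y:
y = 1: x² = 13·1² - 1 = 12, not a perfect square
y = 2: x² = 13·2² - 1 = 51, not a perfect square
y = 3: x² = 13·3² - 1 = 116, not a perfect square
...
y = 5: x² = 13·5² - 1 = 324 = 18² ✓
Check: 18² - 13·5² = 324 - 325 = -1 ✓

x = 18, y = 5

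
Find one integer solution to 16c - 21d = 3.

Step 1: Check solvability.
gcd(16, 21) = 1
Since 1 divides 3, solutions exist.

Step 2: Apply extended Euclidean algorithm to find gcd.
We find integers such that 16*x0 + 21*y0 = 1

Step 3: Scale the particular solution.
Multiply by 3/1 = 3:
c = 12, d = 9

Step 4: Verify.
16*(12) - 21*(9) = 3 = 3 ✓

c = 12, d = 9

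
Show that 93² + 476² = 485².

Compute a² + b² = 93² + 476² = 8649 + 226576 = 235225
Compute c² = 485² = 235225
Since 235225 = 235225, confirmed.

Yes, it is a Pythagorean triple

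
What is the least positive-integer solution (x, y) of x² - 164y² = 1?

We seek the smallest positive integers (x, y) with x² - 164y² = 1, i.e., x² = 164y² + 1.
Try successive y values:
y = 1: x² = 164·1² + 1 = 165, not a perfect square
y = 2: x² = 164·2² + 1 = 657, not a perfect square
y = 3: x² = 164·3² + 1 = 1477, not a perfect square
... continuing the search (or via continued fractions) ...
y = 160: x² = 164·160² + 1 = 4198401, x = 2049 ✓

Verify: 2049² - 164·160² = 4198401 - 4198400 = 1 ✓

x = 2049, y = 160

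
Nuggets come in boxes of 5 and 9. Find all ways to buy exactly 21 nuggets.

We need non-negative integers (x, y) with 5x + 9y = 21.
For each x in 0..4, check if 21 - 5x is a non-negative multiple of 9.
No x yields an integer y ≥ 0.

No solution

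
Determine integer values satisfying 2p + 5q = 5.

Step 1: Check solvability.
gcd(2, 5) = 1
Since 1 divides 5, solutions exist.

Step 2: Apply extended Euclidean algorithm to find gcd.
We find integers such that 2*x0 + 5*y0 = 1

Step 3: Scale the particular solution.
Multiply by 5/1 = 5:
p = -10, q = 5

Step 4: Verify.
2*(-10) + 5*(5) = 5 = 5 ✓

p = -10, q = 5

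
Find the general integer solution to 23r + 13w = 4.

Step 1: Compute gcd(23, 13) = 1.
Since 1 divides 4, solutions exist.

Step 2: Find a particular solution using extended Euclidean algorithm.
We get r₀ = 16, w₀ = -28.
Check: 23*16 + 13*-28 = 4 = 4 ✓

Step 3: Write the general solution.
r = 16 + (13/1)t = 16 + 13t
w = -28 - (23/1)t = -28 - 23t
for any integer t.

r = 16 + 13t, w = -28 - 23t for integer t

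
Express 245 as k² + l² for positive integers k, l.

We need to find integers k, l > 0 such that k² + l² = 245.
Trying k = 7: l² = 245 - 7² = 245 - 49 = 196
l = 14
Check: 7² + 14² = 49 + 196 = 245 ✓

245 = 7² + 14²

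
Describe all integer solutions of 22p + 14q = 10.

Step 1: Compute gcd(22, 14) = 2.
Since 2 divides 10, solutions exist.

Step 2: Find a particular solution using extended Euclidean algorithm.
We get p₀ = 10, q₀ = -15.
Check: 22*10 + 14*-15 = 10 = 10 ✓

Step 3: Write the general solution.
p = 10 + (14/2)t = 10 + 7t
q = -15 - (22/2)t = -15 - 11t
for any integer t.

p = 10 + 7t, q = -15 - 11t for integer t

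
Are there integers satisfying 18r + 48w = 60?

Step 1: Compute gcd(18, 48).
gcd(18, 48) = 6

Step 2: Check divisibility.
Does 6 divide 60? 60 = 6 x 10, so yes.

By the theorem on linear Diophantine equations, 18r + 48w = 60 has integer solutions if and only if gcd(18, 48) divides 60. Since 6 | 60, solutions exist.

Yes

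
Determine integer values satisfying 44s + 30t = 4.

Step 1: Check solvability.
gcd(44, 30) = 2
Since 2 divides 4, solutions exist.

Step 2: Apply extended Euclidean algorithm to find gcd.
We find integers such that 44*x0 + 30*y0 = 2

Step 3: Scale the particular solution.
Multiply by 4/2 = 2:
s = -4, t = 6

Step 4: Verify.
44*(-4) + 30*(6) = 4 = 4 ✓

s = -4, t = 6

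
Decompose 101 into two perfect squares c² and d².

We need to find integers c, d > 0 such that c² + d² = 101.
Trying c = 1: d² = 101 - 1² = 101 - 1 = 100
d = 10
Check: 1² + 10² = 1 + 100 = 101 ✓

101 = 1² + 10²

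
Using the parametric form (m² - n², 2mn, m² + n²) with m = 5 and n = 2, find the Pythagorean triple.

a = m² - n² = 25 - 4 = 21
b = 2mn = 2·5·2 = 20
c = m² + n² = 25 + 4 = 29
Verify: 21² + 20² = 441 + 400 = 841 = 29² ✓

(21, 20, 29)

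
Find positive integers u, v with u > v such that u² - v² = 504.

Factor: u² - v² = (u+v)(u-v) = 504.
We need two factors of 504 with the same parity.
Use u+v = 252 and u-v = 2 (product 252·2 = 504).
Adding: 2u = 254, so u = 127.
Subtracting: 2v = 250, so v = 125.
Check: 127² - 125² = 16129 - 15625 = 504 ✓

u = 127, v = 125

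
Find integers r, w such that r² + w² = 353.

We need to find integers r, w > 0 such that r² + w² = 353.
Trying r = 8: w² = 353 - 8² = 353 - 64 = 289
w = 17
Check: 8² + 17² = 64 + 289 = 353 ✓

353 = 8² + 17²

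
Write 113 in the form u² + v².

We need to find integers u, v > 0 such that u² + v² = 113.
Trying u = 7: v² = 113 - 7² = 113 - 49 = 64
v = 8
Check: 7² + 8² = 49 + 64 = 113 ✓

113 = 7² + 8²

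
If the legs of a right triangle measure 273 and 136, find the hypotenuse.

c² = a² + b² = 273² + 136² = 74529 + 18496 = 93025
c = 305

305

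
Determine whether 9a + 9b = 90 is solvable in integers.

Step 1: Compute gcd(9, 9).
gcd(9, 9) = 9

Step 2: Check divisibility.
Does 9 divide 90? 90 = 9 x 10, so yes.

By the theorem on linear Diophantine equations, 9a + 9b = 90 has integer solutions if and only if gcd(9, 9) divides 90. Since 9 | 90, solutions exist.

Yes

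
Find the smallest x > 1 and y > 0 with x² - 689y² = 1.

We seek the smallest positive integers (x, y) with x² - 689y² = 1, i.e., x² = 689y² + 1.
Try successive y values:
y = 1: x² = 689·1² + 1 = 690, not a perfect square
y = 2: x² = 689·2² + 1 = 2757, not a perfect square
y = 3: x² = 689·3² + 1 = 6202, not a perfect square
... continuing the search (or via continued fractions) ...
y = 4: x² = 689·4² + 1 = 11025, x = 105 ✓

Verify: 105² - 689·4² = 11025 - 11024 = 1 ✓

x = 105, y = 4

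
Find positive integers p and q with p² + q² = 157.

We need to find integers p, q > 0 such that p² + q² = 157.
Trying p = 6: q² = 157 - 6² = 157 - 36 = 121
q = 11
Check: 6² + 11² = 36 + 121 = 157 ✓

157 = 6² + 11²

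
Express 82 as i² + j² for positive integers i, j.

We need to find integers i, j > 0 such that i² + j² = 82.
Trying i = 1: j² = 82 - 1² = 82 - 1 = 81
j = 9
Check: 1² + 9² = 1 + 81 = 82 ✓

82 = 1² + 9²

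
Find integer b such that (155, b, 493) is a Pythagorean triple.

b² = c² - a² = 493² - 155² = 243049 - 24025 = 219024
b = sqrt(219024) = 468

468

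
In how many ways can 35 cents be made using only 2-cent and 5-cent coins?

We need non-negative integers (x, y) with 2x + 5y = 35.
For each x from 0 to 17, check if (35 - 2x) is a non-negative multiple of 5.
Solutions (x, y): (0,7), (5,5), (10,3), (15,1)
Count: 4

4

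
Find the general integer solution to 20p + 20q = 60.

Step 1: Compute gcd(20, 20) = 20.
Since 20 divides 60, solutions exist.

Step 2: Find a particular solution using extended Euclidean algorithm.
We get p₀ = 0, q₀ = 3.
Check: 20*0 + 20*3 = 60 = 60 ✓

Step 3: Write the general solution.
p = 0 + (20/20)t = 0 + 1t
q = 3 - (20/20)t = 3 - 1t
for any integer t.

p = 0 + 1t, q = 3 - 1t for integer t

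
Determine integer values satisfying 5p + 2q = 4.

Step 1: Check solvability.
gcd(5, 2) = 1
Since 1 divides 4, solutions exist.

Step 2: Apply extended Euclidean algorithm to find gcd.
We find integers such that 5*x0 + 2*y0 = 1

Step 3: Scale the particular solution.
Multiply by 4/1 = 4:
p = 4, q = -8

Step 4: Verify.
5*(4) + 2*(-8) = 4 = 4 ✓

p = 4, q = -8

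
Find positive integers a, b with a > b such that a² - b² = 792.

Factor: a² - b² = (a+b)(a-b) = 792.
We need two factors of 792 with the same parity.
Use a+b = 396 and a-b = 2 (product 396·2 = 792).
Adding: 2a = 398, so a = 199.
Subtracting: 2b = 394, so b = 197.
Check: 199² - 197² = 39601 - 38809 = 792 ✓

a = 199, b = 197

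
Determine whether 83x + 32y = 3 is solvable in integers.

Step 1: Compute gcd(83, 32).
gcd(83, 32) = 1

Step 2: Check divisibility.
Does 1 divide 3? 3 = 1 x 3, so yes.

By the theorem on linear Diophantine equations, 83x + 32y = 3 has integer solutions if and only if gcd(83, 32) divides 3. Since 1 | 3, solutions exist.

Yes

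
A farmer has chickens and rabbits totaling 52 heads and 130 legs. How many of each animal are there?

Let c = chickens, r = rabbits.
Heads: c + r = 52
Legs: 2c + 4r = 130
From the first equation, c = 52 - r. Substitute:
2(52 - r) + 4r = 130
104 + 2r = 130
r = (130 - 104)/2 = 13
c = 52 - 13 = 39

Chickens: 39, Rabbits: 13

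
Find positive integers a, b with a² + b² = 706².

We need a² + b² = 706² = 498436.
Trying: 450² + 544² = 202500 + 295936 = 498436 ✓

(450, 544, 706)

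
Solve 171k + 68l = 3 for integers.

Step 1: Check solvability.
gcd(171, 68) = 1
Since 1 divides 3, solutions exist.

Step 2: Apply extended Euclidean algorithm to find gcd.
We find integers such that 171*x0 + 68*y0 = 1

Step 3: Scale the particular solution.
Multiply by 3/1 = 3:
k = -99, l = 249

Step 4: Verify.
171*(-99) + 68*(249) = 3 = 3 ✓

k = -99, l = 249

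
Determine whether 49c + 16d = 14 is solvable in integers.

Step 1: Compute gcd(49, 16).
gcd(49, 16) = 1

Step 2: Check divisibility.
Does 1 divide 14? 14 = 1 x 14, so yes.

By the theorem on linear Diophantine equations, 49c + 16d = 14 has integer solutions if and only if gcd(49, 16) divides 14. Since 1 | 14, solutions exist.

Yes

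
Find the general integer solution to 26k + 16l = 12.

Step 1: Compute gcd(26, 16) = 2.
Since 2 divides 12, solutions exist.

Step 2: Find a particular solution using extended Euclidean algorithm.
We get k₀ = -18, l₀ = 30.
Check: 26*-18 + 16*30 = 12 = 12 ✓

Step 3: Write the general solution.
k = -18 + (16/2)t = -18 + 8t
l = 30 - (26/2)t = 30 - 13t
for any integer t.

k = -18 + 8t, l = 30 - 13t for integer t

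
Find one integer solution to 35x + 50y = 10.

Step 1: Check solvability.
gcd(35, 50) = 5
Since 5 divides 10, solutions exist.

Step 2: Apply extended Euclidean algorithm to find gcd.
We find integers such that 35*x0 + 50*y0 = 5

Step 3: Scale the particular solution.
Multiply by 10/5 = 2:
x = 6, y = -4

Step 4: Verify.
35*(6) + 50*(-4) = 10 = 10 ✓

x = 6, y = -4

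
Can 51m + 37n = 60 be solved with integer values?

Step 1: Compute gcd(51, 37).
gcd(51, 37) = 1

Step 2: Check divisibility.
Does 1 divide 60? 60 = 1 x 60, so yes.

By the theorem on linear Diophantine equations, 51m + 37n = 60 has integer solutions if and only if gcd(51, 37) divides 60. Since 1 | 60, solutions exist.

Yes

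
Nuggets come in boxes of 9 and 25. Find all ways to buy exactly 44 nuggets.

We need non-negative integers (x, y) with 9x + 25y = 44.
For each x in 0..4, check if 44 - 9x is a non-negative multiple of 25.
No x yields an integer y ≥ 0.

No solution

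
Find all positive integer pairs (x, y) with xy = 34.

The positive divisors of 34 are: 1, 2, 17, 34.
Each divisor d gives the pair (d, 34/d):
(1, 34), (2, 17), (17, 2), (34, 1)

(1, 34), (2, 17), (17, 2), (34, 1)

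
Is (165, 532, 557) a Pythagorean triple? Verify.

Compute a² + b² = 165² + 532² = 27225 + 283024 = 310249
Compute c² = 557² = 310249
Since 310249 = 310249, confirmed.

Yes, it is a Pythagorean triple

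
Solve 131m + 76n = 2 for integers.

Step 1: Check solvability.
gcd(131, 76) = 1
Since 1 divides 2, solutions exist.

Step 2: Apply extended Euclidean algorithm to find gcd.
We find integers such that 131*x0 + 76*y0 = 1

Step 3: Scale the particular solution.
Multiply by 2/1 = 2:
m = -58, n = 100

Step 4: Verify.
131*(-58) + 76*(100) = 2 = 2 ✓

m = -58, n = 100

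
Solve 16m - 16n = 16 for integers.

Step 1: Check solvability.
gcd(16, 16) = 16
Since 16 divides 16, solutions exist.

Step 2: Apply extended Euclidean algorithm to find gcd.
We find integers such that 16*x0 + 16*y0 = 16

Step 3: Scale the particular solution.
Multiply by 16/16 = 1:
m = 0, n = -1

Step 4: Verify.
16*(0) - 16*(-1) = 16 = 16 ✓

m = 0, n = -1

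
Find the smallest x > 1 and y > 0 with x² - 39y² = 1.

We seek the smallest positive integers (x, y) with x² - 39y² = 1, i.e., x² = 39y² + 1.
Try successive y values:
y = 1: x² = 39·1² + 1 = 40, not a perfect square
y = 2: x² = 39·2² + 1 = 157, not a perfect square
y = 3: x² = 39·3² + 1 = 352, not a perfect square
... continuing the search (or via continued fractions) ...
y = 4: x² = 39·4² + 1 = 625, x = 25 ✓

Verify: 25² - 39·4² = 625 - 624 = 1 ✓

x = 25, y = 4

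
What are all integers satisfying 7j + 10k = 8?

Step 1: Compute gcd(7, 10) = 1.
Since 1 divides 8, solutions exist.

Step 2: Find a particular solution using extended Euclidean algorithm.
We get j₀ = 24, k₀ = -16.
Check: 7*24 + 10*-16 = 8 = 8 ✓

Step 3: Write the general solution.
j = 24 + (10/1)t = 24 + 10t
k = -16 - (7/1)t = -16 - 7t
for any integer t.

j = 24 + 10t, k = -16 - 7t for integer t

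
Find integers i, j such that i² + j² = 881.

We need to find integers i, j > 0 such that i² + j² = 881.
Trying i = 16: j² = 881 - 16² = 881 - 256 = 625
j = 25
Check: 16² + 25² = 256 + 625 = 881 ✓

881 = 16² + 25²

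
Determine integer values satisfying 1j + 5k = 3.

Step 1: Check solvability.
gcd(1, 5) = 1
Since 1 divides 3, solutions exist.

Step 2: Apply extended Euclidean algorithm to find gcd.
We find integers such that 1*x0 + 5*y0 = 1

Step 3: Scale the particular solution.
Multiply by 3/1 = 3:
j = 3, k = 0

Step 4: Verify.
1*(3) + 5*(0) = 3 = 3 ✓

j = 3, k = 0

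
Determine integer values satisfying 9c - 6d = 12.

Step 1: Check solvability.
gcd(9, 6) = 3
Since 3 divides 12, solutions exist.

Step 2: Apply extended Euclidean algorithm to find gcd.
We find integers such that 9*x0 + 6*y0 = 3

Step 3: Scale the particular solution.
Multiply by 12/3 = 4:
c = 4, d = 4

Step 4: Verify.
9*(4) - 6*(4) = 12 = 12 ✓

c = 4, d = 4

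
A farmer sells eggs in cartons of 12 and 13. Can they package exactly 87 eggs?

We need non-negative a, b with 12a + 13b = 87.
gcd(12, 13) = 1 divides 87.
Try a = 4: 13b = 87 - 48 = 39, so b = 3.
One way: 4 cartons of 12 and 3 cartons of 13.

Yes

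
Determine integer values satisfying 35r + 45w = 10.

Step 1: Check solvability.
gcd(35, 45) = 5
Since 5 divides 10, solutions exist.

Step 2: Apply extended Euclidean algorithm to find gcd.
We find integers such that 35*x0 + 45*y0 = 5

Step 3: Scale the particular solution.
Multiply by 10/5 = 2:
r = 8, w = -6

Step 4: Verify.
35*(8) + 45*(-6) = 10 = 10 ✓

r = 8, w = -6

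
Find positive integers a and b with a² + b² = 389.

We need to find integers a, b > 0 such that a² + b² = 389.
Trying a = 10: b² = 389 - 10² = 389 - 100 = 289
b = 17
Check: 10² + 17² = 100 + 289 = 389 ✓

389 = 10² + 17²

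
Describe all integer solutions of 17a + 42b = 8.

Step 1: Compute gcd(17, 42) = 1.
Since 1 divides 8, solutions exist.

Step 2: Find a particular solution using extended Euclidean algorithm.
We get a₀ = 40, b₀ = -16.
Check: 17*40 + 42*-16 = 8 = 8 ✓

Step 3: Write the general solution.
a = 40 + (42/1)t = 40 + 42t
b = -16 - (17/1)t = -16 - 17t
for any integer t.

a = 40 + 42t, b = -16 - 17t for integer t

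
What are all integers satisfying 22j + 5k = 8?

Step 1: Compute gcd(22, 5) = 1.
Since 1 divides 8, solutions exist.

Step 2: Find a particular solution using extended Euclidean algorithm.
We get j₀ = -16, k₀ = 72.
Check: 22*-16 + 5*72 = 8 = 8 ✓

Step 3: Write the general solution.
j = -16 + (5/1)t = -16 + 5t
k = 72 - (22/1)t = 72 - 22t
for any integer t.

j = -16 + 5t, k = 72 - 22t for integer t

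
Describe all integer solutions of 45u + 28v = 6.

Step 1: Compute gcd(45, 28) = 1.
Since 1 divides 6, solutions exist.

Step 2: Find a particular solution using extended Euclidean algorithm.
We get u₀ = 30, v₀ = -48.
Check: 45*30 + 28*-48 = 6 = 6 ✓

Step 3: Write the general solution.
u = 30 + (28/1)t = 30 + 28t
v = -48 - (45/1)t = -48 - 45t
for any integer t.

u = 30 + 28t, v = -48 - 45t for integer t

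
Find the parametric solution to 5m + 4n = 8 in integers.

Step 1: Compute gcd(5, 4) = 1.
Since 1 divides 8, solutions exist.

Step 2: Find a particular solution using extended Euclidean algorithm.
We get m₀ = 8, n₀ = -8.
Check: 5*8 + 4*-8 = 8 = 8 ✓

Step 3: Write the general solution.
m = 8 + (4/1)t = 8 + 4t
n = -8 - (5/1)t = -8 - 5t
for any integer t.

m = 8 + 4t, n = -8 - 5t for integer t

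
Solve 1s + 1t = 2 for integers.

Step 1: Check solvability.
gcd(1, 1) = 1
Since 1 divides 2, solutions exist.

Step 2: Apply extended Euclidean algorithm to find gcd.
We find integers such that 1*x0 + 1*y0 = 1

Step 3: Scale the particular solution.
Multiply by 2/1 = 2:
s = 0, t = 2

Step 4: Verify.
1*(0) + 1*(2) = 2 = 2 ✓

s = 0, t = 2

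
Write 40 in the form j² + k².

We need to find integers j, k > 0 such that j² + k² = 40.
Trying j = 2: k² = 40 - 2² = 40 - 4 = 36
k = 6
Check: 2² + 6² = 4 + 36 = 40 ✓

40 = 2² + 6²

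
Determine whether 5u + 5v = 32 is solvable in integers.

Step 1: Compute gcd(5, 5).
gcd(5, 5) = 5

Step 2: Check divisibility.
Does 5 divide 32? 32 = 5 x 6 + 2, so no.

By the theorem on linear Diophantine equations, 5u + 5v = 32 has integer solutions if and only if gcd(5, 5) divides 32. Since 5 does not divide 32, no solutions exist.

No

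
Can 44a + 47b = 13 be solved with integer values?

Step 1: Compute gcd(44, 47).
gcd(44, 47) = 1

Step 2: Check divisibility.
Does 1 divide 13? 13 = 1 x 13, so yes.

By the theorem on linear Diophantine equations, 44a + 47b = 13 has integer solutions if and only if gcd(44, 47) divides 13. Since 1 | 13, solutions exist.

Yes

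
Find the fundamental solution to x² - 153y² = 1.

We seek the smallest positive integers (x, y) with x² - 153y² = 1, i.e., x² = 153y² + 1.
Try successive y values:
y = 1: x² = 153·1² + 1 = 154, not a perfect square
y = 2: x² = 153·2² + 1 = 613, not a perfect square
y = 3: x² = 153·3² + 1 = 1378, not a perfect square
... continuing the search (or via continued fractions) ...
y = 176: x² = 153·176² + 1 = 4739329, x = 2177 ✓

Verify: 2177² - 153·176² = 4739329 - 4739328 = 1 ✓

x = 2177, y = 176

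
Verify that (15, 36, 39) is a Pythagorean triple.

Compute a² + b²:
15² + 36² = 225 + 1296 = 1521
Compute c²:
39² = 1521
Since 1521 = 1521, it is a Pythagorean triple.

Yes, it is a Pythagorean triple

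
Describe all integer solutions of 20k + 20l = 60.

Step 1: Compute gcd(20, 20) = 20.
Since 20 divides 60, solutions exist.

Step 2: Find a particular solution using extended Euclidean algorithm.
We get k₀ = 0, l₀ = 3.
Check: 20*0 + 20*3 = 60 = 60 ✓

Step 3: Write the general solution.
k = 0 + (20/20)t = 0 + 1t
l = 3 - (20/20)t = 3 - 1t
for any integer t.

k = 0 + 1t, l = 3 - 1t for integer t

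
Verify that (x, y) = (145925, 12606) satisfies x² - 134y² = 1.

Compute x² = 145925² = 21294105625
Compute 134y² = 134·12606² = 134·158911236 = 21294105624
x² - 134y² = 21294105625 - 21294105624 = 1
Since this equals 1, (145925, 12606) is a solution.

Yes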